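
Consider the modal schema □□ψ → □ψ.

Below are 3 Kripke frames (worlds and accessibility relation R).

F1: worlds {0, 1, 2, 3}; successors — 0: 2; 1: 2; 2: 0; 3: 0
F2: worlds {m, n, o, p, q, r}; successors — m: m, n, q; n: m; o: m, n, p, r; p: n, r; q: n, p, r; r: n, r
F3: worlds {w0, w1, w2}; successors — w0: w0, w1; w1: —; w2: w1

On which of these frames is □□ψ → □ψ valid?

The schema corresponds to density: ∀x ∀y (Rxy → ∃z (Rxz ∧ Rzy)).
F1: fails — R12 but no z with R1z and Rz2.
F2: fails — Rop but no z with Roz and Rzp.
F3: fails — Rw2w1 but no z with Rw2z and Rzw1.

none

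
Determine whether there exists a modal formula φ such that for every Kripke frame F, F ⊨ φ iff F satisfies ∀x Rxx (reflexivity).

Yes — defined by □r → r

Yes: it is reflexivity, defined by the T schema □r → r.
Suppose □r→r is valid. At any x set V(r)={w : Rxw}. Then □r holds at x, so r holds at x, i.e. Rxx.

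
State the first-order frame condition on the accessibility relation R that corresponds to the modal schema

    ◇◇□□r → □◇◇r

∀x ∀y ∀z ((xR²y ∧ xRz) → ∃w (yR²w ∧ zR²w))

This is a Sahlqvist (Geach-type) schema ◇^2□^2r → □^1◇^2r.
Minimal-valuation argument: fix x; take any y with xR^2y and any z with xR^1z. Set V(r) to the set of worlds R-reachable from y in exactly 2 steps. Then □^2r holds at y, so the antecedent holds at x; validity forces ◇^2r at z, giving a w with zR^2w and yR^2w.
First-order correspondent: ∀x ∀y ∀z ((xR²y ∧ xRz) → ∃w (yR²w ∧ zR²w)).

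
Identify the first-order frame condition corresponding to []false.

emptiness of R

□⊥ is valid iff no world has any successor (otherwise □⊥ fails at any world with one).
Conversely, any frame satisfying forall x forall y ~Rxy validates the schema.
So the correspondent is emptiness of R.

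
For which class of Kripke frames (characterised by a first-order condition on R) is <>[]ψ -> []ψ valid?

the Euclidean property

This is frame-equivalent to ◇ψ → □◇ψ (substitute ¬ψ for ψ and contrapose).
Suppose ◇ψ→□◇ψ is valid. Take Rxy, Rxz and set V(ψ)={y}. Then ◇ψ at x, so □◇ψ at x, so ◇ψ at z, so some w with Rzw has ψ; w=y, i.e. Rzy. By symmetry of the argument, Ryz.
Conversely, on a frame with the Euclidean property the schema holds at every world under every valuation.
So the correspondent is the Euclidean property.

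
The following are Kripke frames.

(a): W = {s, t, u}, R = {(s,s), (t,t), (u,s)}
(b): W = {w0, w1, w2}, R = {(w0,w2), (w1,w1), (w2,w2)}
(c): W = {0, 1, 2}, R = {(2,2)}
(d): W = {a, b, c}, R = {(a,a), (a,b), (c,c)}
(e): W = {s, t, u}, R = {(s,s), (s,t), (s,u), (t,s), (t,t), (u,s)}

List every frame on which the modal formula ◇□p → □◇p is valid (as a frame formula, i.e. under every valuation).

(a), (b), (c), (e)

Frame correspondent (Sahlqvist): ∀x ∀y ∀z (Rxy ∧ Rxz → ∃w (Ryw ∧ Rzw)) — i.e. convergence.
(a): satisfies the condition.
(b): satisfies the condition.
(c): satisfies the condition.
(d): fails — Raa and Rab but a and b have no common successor.
(e): satisfies the condition.
Valid on: (a), (b), (c), (e).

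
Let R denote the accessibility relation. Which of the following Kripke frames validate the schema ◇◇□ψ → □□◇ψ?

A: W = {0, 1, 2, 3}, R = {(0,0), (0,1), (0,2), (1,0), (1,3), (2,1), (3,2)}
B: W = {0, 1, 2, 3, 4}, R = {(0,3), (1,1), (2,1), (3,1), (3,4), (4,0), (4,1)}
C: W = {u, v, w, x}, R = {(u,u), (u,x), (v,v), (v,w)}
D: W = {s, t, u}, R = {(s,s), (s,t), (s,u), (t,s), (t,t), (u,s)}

D

The schema corresponds to a generalized confluence (Geach) condition: ∀x ∀y ∀z ((xR²y ∧ xR²z) → ∃w (yRw ∧ zRw)).
A: fails — 0R²1, 0R²2 but no w with 1Rw and 2Rw.
B: fails — 3R²0, 3R²1 but no w with 0Rw and 1Rw.
C: fails — uR²u, uR²x but no t with uRt and xRt.
D: holds.
Valid on: D.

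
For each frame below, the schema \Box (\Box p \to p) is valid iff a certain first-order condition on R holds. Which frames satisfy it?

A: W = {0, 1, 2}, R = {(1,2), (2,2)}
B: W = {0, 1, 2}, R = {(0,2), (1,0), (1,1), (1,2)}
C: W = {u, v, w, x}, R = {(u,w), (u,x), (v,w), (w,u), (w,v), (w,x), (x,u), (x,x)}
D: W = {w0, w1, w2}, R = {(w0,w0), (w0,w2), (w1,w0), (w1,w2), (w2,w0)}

A

This is the axiom for shift-reflexivity; its first-order frame correspondent is \forall x \forall y (Rxy \to Ryy).
A: holds.
B: fails — R12 but not R22.
C: fails — Rwu but not Ruu.
D: fails — Rw1w2 but not Rw2w2.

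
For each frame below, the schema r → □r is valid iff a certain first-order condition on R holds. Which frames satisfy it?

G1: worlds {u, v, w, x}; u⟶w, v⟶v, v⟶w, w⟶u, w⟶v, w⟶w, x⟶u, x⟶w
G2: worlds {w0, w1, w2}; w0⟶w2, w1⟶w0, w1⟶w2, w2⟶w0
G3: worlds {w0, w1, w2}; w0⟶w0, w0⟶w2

This is the axiom for a generalized confluence (Geach) condition; its first-order frame correspondent is ∀x ∀z (xRz → ∃w (x = w ∧ z = w)).
G1: fails — uRw but u ≠ w.
G2: fails — w0Rw2 but w0 ≠ w2.
G3: fails — w0Rw2 but w0 ≠ w2.

none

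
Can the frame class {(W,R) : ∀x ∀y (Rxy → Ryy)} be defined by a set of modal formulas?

This is a Sahlqvist condition; the T□ axiom □(□p → p) defines it.
Suppose □(□p→p) is valid. Take Rxy and set V(p)={w : Ryw}. Then at y, □p holds; since □(□p→p) at x, □p→p at y, so p at y, i.e. Ryy.

Yes, by □(□p → p)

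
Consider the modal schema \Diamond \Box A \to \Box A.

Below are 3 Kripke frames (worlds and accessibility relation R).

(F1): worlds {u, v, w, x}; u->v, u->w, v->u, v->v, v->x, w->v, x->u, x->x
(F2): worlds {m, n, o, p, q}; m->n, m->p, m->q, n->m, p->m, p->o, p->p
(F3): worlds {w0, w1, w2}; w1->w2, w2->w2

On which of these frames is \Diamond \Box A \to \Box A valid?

(F3)

Frame correspondent (Sahlqvist): \forall x \forall y \forall z ((xRy \wedge xRz) \to \exists w (yRw \wedge z = w)) — i.e. a generalized confluence (Geach) condition.
(F1): fails — uRv, uRw but no t with vRt and w=t.
(F2): fails — mRn, mRn but no w with nRw and n=w.
(F3): condition met.
Valid on: (F3).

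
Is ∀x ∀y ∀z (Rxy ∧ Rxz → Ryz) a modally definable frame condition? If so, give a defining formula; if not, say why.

This is a Sahlqvist condition; the 5 axiom ◇q → □◇q defines it.

Yes — defined by ◇q → □◇q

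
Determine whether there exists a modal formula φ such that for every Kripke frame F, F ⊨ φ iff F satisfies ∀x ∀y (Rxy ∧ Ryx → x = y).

Not modally definable

Any modally definable frame class is closed under surjective bounded morphisms.
The 4-cycle (worlds s,t,u,v with s→t→u→v→s) is antisymmetric. Sending even-indexed worlds to s and odd-indexed worlds to t is a surjective bounded morphism onto the two-world frame with s↔t, which is not antisymmetric.
So no modal formula (or set of formulas) defines exactly the antisymmetric frames.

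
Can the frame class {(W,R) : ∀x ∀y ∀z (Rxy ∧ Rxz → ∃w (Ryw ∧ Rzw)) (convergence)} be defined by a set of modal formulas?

Yes, by ◇□p → □◇p

Yes: it is convergence, defined by the .2 schema ◇□p → □◇p.
Suppose ◇□p→□◇p is valid. Take Rxy, Rxz and set V(p)={w : Ryw}. Then □p at y so ◇□p at x, so □◇p at x, so ◇p at z, giving w with Rzw and Ryw.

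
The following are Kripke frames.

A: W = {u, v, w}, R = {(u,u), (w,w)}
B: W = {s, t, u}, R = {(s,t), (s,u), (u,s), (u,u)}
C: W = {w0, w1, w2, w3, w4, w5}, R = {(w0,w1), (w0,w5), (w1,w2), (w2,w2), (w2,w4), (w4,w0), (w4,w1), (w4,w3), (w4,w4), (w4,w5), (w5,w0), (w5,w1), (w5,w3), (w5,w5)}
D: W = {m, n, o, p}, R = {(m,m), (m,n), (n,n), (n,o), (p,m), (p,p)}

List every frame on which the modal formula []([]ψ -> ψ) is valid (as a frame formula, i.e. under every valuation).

This is the axiom for shift-reflexivity; its first-order frame correspondent is forall x forall y (Rxy -> Ryy).
A: condition met.
B: fails — Rus but not Rss.
C: fails — Rw4w1 but not Rw1w1.
D: fails — Rno but not Roo.
Valid on: A.

A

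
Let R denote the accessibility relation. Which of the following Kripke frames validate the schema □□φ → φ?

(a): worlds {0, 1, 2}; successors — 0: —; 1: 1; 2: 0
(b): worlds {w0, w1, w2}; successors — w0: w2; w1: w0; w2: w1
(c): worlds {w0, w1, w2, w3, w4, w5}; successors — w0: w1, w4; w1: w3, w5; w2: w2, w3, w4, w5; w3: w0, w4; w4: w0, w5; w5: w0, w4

none

The schema corresponds to a generalized confluence (Geach) condition: ∀x ∃w (xR²w ∧ x = w).
(a): fails — at 0 but no w with 0R²w and 0=w.
(b): fails — at w0 but no w with w0R²w and w0=w.
(c): fails — at w1 but no w with w1R²w and w1=w.
Valid on no frame.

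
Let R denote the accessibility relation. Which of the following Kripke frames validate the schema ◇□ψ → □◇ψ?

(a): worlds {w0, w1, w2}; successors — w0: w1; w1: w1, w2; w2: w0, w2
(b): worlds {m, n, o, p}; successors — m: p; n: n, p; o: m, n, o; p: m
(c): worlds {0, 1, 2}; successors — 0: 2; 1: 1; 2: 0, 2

The schema corresponds to convergence: ∀x ∀y ∀z (Rxy ∧ Rxz → ∃w (Ryw ∧ Rzw)).
(a): fails — Rw2w2 and Rw2w0 but w2 and w0 have no common successor.
(b): fails — Rnn and Rnp but n and p have no common successor.
(c): satisfies the condition.

(c)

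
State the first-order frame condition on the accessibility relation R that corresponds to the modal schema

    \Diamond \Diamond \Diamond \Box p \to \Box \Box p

\forall x \forall y \forall z ((x R^3 y \wedge x R^2 z) \to \exists w (yRw \wedge z = w))

This is a Sahlqvist (Geach-type) schema ◇^3□^1p → □^2◇^0p.
First-order correspondent: \forall x \forall y \forall z ((x R^3 y \wedge x R^2 z) \to \exists w (yRw \wedge z = w)).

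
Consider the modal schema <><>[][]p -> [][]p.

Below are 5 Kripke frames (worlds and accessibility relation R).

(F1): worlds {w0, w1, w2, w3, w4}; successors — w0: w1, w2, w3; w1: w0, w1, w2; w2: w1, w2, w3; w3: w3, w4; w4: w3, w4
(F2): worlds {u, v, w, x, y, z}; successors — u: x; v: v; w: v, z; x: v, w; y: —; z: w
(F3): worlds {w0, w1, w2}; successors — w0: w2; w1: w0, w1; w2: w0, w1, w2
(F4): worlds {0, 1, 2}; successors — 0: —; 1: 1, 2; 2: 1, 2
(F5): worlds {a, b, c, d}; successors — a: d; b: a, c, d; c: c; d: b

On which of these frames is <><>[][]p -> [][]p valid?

(F3), (F4)

The schema corresponds to a generalized confluence (Geach) condition: forall x forall y forall z ((x R^2 y & x R^2 z) -> exists w (y R^2 w & z = w)).
(F1): fails — w0R²w1, w0R²w4 but no w with w1R²w and w4=w.
(F2): fails — uR²v, uR²w but no t with vR²t and w=t.
(F3): satisfies the condition.
(F4): satisfies the condition.
(F5): fails — bR²c, bR²b but no w with cR²w and b=w.
Valid on: (F3), (F4).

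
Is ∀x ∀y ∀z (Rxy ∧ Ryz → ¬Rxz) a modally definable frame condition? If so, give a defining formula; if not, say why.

If a class were modally definable it would be closed under surjective bounded morphisms (Goldblatt–Thomason).
The 7-cycle (worlds w0,w1,w2,w3,w4,w5,w6 with w0→w1→w2→w3→w4→w5→w6→w0) is intransitive. Mapping every world to a single reflexive point • is a surjective bounded morphism; the reflexive point is not intransitive (R••∧R•• but R••).
Hence intransitivity is not modally definable.

No — not modally definable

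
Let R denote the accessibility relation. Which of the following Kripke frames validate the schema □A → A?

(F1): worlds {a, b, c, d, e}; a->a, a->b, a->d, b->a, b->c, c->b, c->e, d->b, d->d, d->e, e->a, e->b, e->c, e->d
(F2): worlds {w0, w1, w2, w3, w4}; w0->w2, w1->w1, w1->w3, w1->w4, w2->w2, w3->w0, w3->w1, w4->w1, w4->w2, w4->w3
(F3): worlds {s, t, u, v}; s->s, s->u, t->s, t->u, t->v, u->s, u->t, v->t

none

The schema corresponds to reflexivity: ∀x Rxx.
(F1): fails — world b does not see itself.
(F2): fails — world w0 does not see itself.
(F3): fails — world t does not see itself.
Valid on no frame.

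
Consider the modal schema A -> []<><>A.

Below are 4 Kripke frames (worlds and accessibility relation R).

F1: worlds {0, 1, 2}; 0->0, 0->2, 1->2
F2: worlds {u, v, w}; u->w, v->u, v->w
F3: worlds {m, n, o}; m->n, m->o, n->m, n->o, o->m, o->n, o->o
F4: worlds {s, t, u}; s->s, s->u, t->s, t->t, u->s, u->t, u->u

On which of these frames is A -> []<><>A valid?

This is the axiom for a generalized confluence (Geach) condition; its first-order frame correspondent is forall x forall z (xRz -> exists w (x = w & z R^2 w)).
F1: fails — 0R2 but no w with 0=w and 2R²w.
F2: fails — uRw but no t with u=t and wR²t.
F3: satisfies the condition.
F4: satisfies the condition.

F3, F4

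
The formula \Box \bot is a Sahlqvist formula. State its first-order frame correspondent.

□⊥ is valid iff no world has any successor (otherwise □⊥ fails at any world with one).
Conversely, any frame satisfying \forall x \forall y \neg Rxy validates the schema.
So the correspondent is emptiness of R.

emptiness of R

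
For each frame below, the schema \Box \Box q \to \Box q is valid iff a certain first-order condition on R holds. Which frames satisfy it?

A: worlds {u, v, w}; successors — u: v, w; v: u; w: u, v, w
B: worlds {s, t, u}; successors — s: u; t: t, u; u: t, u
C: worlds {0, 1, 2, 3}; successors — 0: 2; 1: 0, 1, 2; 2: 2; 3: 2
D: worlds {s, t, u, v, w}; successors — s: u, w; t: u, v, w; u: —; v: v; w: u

B, C

Frame correspondent (Sahlqvist): \forall x \forall y (Rxy \to \exists z (Rxz \wedge Rzy)) — i.e. density.
A: fails — Rvu but no z with Rvz and Rzu.
B: ✓.
C: ✓.
D: fails — Rwu but no z with Rwz and Rzu.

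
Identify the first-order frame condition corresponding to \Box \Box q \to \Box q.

This is the C4 axiom.
Its frame correspondent is density — \forall x \forall y (Rxy \to \exists z (Rxz \wedge Rzy)).

density: \forall x \forall y (Rxy \to \exists z (Rxz \wedge Rzy))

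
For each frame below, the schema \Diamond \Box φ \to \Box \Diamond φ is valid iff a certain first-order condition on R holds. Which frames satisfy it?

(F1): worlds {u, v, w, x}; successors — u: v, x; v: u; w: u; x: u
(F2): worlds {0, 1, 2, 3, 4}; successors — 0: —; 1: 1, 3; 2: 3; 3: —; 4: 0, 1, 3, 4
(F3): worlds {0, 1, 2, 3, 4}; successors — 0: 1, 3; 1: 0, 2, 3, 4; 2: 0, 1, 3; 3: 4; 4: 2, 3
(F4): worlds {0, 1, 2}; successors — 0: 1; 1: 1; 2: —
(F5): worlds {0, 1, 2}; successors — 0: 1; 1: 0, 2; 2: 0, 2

(F1), (F4)

Frame correspondent (Sahlqvist): \forall x \forall y \forall z (Rxy \wedge Rxz \to \exists w (Ryw \wedge Rzw)) — i.e. convergence.
(F1): condition met.
(F2): fails — R11 and R13 but 1 and 3 have no common successor.
(F3): fails — R10 and R13 but 0 and 3 have no common successor.
(F4): condition met.
(F5): fails — R10 and R12 but 0 and 2 have no common successor.
Valid on: (F1), (F4).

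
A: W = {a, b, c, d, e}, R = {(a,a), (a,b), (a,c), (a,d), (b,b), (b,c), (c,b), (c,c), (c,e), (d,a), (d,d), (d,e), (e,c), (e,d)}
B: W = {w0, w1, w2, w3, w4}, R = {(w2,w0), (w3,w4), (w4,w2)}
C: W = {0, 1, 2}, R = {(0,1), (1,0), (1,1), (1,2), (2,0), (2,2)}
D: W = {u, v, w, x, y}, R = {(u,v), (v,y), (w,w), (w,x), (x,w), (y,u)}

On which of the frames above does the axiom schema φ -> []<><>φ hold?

C, D

This is the axiom for a generalized confluence (Geach) condition; its first-order frame correspondent is forall x forall z (xRz -> exists w (x = w & z R^2 w)).
A: fails — aRb but no w with a=w and bR²w.
B: fails — w2Rw0 but no w with w2=w and w0R²w.
C: condition met.
D: condition met.
Valid on: C, D.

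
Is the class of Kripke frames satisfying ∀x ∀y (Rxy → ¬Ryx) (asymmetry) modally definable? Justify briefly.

Not definable by any modal formula

Modal frame validity is preserved under surjective bounded morphisms.
The 3-cycle (worlds w0,w1,w2 with w0→w1→w2→w0) is asymmetric. Mapping every world to a single reflexive point • is a surjective bounded morphism, and the reflexive point is not asymmetric (R•• but asymmetry requires ¬R••).
So no modal formula (or set of formulas) defines exactly the asymmetric frames.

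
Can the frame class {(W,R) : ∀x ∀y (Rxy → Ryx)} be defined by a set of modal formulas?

Yes, by r → □◇r

This is a Sahlqvist condition; the B axiom r → □◇r defines it.
Suppose r→□◇r is valid. Take Rxy and set V(r)={x}. Then r at x, so □◇r at x, so ◇r at y, so some z with Ryz has r; z=x, i.e. Ryx.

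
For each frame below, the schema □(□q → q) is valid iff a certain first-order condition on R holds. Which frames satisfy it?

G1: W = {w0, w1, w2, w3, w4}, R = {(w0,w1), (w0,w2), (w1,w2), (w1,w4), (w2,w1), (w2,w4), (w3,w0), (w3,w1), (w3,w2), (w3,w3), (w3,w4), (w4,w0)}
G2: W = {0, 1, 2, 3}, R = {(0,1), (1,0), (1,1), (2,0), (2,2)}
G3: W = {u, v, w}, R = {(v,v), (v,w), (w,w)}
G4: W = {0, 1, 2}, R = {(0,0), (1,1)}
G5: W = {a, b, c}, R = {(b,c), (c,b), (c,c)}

G3, G4

The schema corresponds to shift-reflexivity: ∀x ∀y (Rxy → Ryy).
G1: fails — Rw1w2 but not Rw2w2.
G2: fails — R10 but not R00.
G3: ✓.
G4: ✓.
G5: fails — Rcb but not Rbb.
Valid on: G3, G4.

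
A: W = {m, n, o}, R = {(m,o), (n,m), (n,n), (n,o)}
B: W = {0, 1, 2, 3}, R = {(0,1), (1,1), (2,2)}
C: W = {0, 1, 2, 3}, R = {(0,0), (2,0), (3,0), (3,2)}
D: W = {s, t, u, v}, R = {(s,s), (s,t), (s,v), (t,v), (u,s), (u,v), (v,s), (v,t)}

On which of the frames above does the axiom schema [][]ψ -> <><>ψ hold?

Frame correspondent (Sahlqvist): forall x exists w (x R^2 w & x R^2 w) — i.e. a generalized confluence (Geach) condition.
A: fails — at m but no w with mR²w and mR²w.
B: fails — at 3 but no w with 3R²w and 3R²w.
C: fails — at 1 but no w with 1R²w and 1R²w.
D: condition met.
Valid on: D.

D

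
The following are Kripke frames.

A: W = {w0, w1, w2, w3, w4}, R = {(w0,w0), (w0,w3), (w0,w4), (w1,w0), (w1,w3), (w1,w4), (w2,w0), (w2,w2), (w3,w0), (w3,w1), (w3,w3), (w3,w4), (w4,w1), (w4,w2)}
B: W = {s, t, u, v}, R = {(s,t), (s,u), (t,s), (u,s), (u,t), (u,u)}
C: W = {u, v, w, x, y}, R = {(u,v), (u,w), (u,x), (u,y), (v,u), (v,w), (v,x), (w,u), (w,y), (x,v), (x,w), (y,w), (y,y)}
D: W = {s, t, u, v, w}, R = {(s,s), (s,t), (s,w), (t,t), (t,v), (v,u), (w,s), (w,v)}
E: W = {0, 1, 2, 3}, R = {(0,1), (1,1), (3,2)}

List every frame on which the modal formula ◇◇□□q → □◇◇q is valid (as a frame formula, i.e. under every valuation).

This is the axiom for a generalized confluence (Geach) condition; its first-order frame correspondent is ∀x ∀y ∀z ((xR²y ∧ xRz) → ∃w (yR²w ∧ zR²w)).
A: ✓.
B: ✓.
C: ✓.
D: fails — sR²v, sRs but no w* with vR²w* and sR²w*.
E: ✓.

A, B, C, E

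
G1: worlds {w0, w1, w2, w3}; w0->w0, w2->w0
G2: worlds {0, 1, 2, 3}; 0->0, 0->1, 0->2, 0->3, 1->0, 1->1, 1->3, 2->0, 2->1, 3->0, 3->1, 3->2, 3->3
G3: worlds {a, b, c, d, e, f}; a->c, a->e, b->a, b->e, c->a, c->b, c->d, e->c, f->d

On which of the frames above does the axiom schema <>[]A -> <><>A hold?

Frame correspondent (Sahlqvist): forall x forall y (xRy -> exists w (yRw & x R^2 w)) — i.e. a generalized confluence (Geach) condition.
G1: holds.
G2: holds.
G3: fails — cRd but no w with dRw and cR²w.

G1, G2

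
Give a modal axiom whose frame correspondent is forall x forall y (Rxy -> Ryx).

The condition is symmetry. The B schema q → □◇q defines it.
Suppose q→□◇q is valid. Take Rxy and set V(q)={x}. Then q at x, so □◇q at x, so ◇q at y, so some z with Ryz has q; z=x, i.e. Ryx.

q → □◇q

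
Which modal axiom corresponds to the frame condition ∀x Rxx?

□q → q

A defining formula is □q → q (the T axiom).
Suppose □q→q is valid. At any x set V(q)={w : Rxw}. Then □q holds at x, so q holds at x, i.e. Rxx.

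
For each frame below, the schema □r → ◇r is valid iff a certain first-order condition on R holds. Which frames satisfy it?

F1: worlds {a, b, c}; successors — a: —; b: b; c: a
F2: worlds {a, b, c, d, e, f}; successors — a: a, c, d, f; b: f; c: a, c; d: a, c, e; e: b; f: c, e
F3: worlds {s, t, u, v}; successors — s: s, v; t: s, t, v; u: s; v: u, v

Frame correspondent (Sahlqvist): ∀x ∃y Rxy — i.e. seriality.
F1: fails — world a has no successor.
F2: ✓.
F3: ✓.

F2, F3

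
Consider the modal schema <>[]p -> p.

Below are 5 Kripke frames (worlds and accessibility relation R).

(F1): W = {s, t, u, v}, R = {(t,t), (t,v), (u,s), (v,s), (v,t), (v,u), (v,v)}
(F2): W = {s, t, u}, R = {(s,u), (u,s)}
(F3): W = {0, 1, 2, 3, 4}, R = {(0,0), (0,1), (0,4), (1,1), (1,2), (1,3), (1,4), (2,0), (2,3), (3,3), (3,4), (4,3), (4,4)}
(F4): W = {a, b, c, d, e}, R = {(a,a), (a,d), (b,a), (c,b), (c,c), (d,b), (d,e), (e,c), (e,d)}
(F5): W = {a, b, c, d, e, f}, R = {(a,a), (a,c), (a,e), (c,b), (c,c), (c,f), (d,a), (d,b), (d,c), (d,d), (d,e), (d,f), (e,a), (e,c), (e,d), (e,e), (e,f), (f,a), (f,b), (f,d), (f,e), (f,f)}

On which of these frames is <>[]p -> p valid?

(F2)

The schema corresponds to symmetry: forall x forall y (Rxy -> Ryx).
(F1): fails — Rus but not Rsu.
(F2): satisfies the condition.
(F3): fails — R12 but not R21.
(F4): fails — Rec but not Rce.
(F5): fails — Rec but not Rce.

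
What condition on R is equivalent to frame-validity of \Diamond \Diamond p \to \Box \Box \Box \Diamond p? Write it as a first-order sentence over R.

\forall x \forall y \forall z ((x R^2 y \wedge x R^3 z) \to \exists w (y = w \wedge zRw))

This is a Sahlqvist (Geach-type) schema ◇^2□^0p → □^3◇^1p.
First-order correspondent: \forall x \forall y \forall z ((x R^2 y \wedge x R^3 z) \to \exists w (y = w \wedge zRw)).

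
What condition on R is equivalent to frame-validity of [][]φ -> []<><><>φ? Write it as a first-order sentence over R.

This is a Sahlqvist (Geach-type) schema ◇^0□^2φ → □^1◇^3φ.
Minimal-valuation argument: fix x; take any y with xR^0y and any z with xR^1z. Set V(φ) to the set of worlds R-reachable from y in exactly 2 steps. Then □^2φ holds at y, so the antecedent holds at x; validity forces ◇^3φ at z, giving a w with zR^3w and yR^2w.
First-order correspondent: forall x forall z (xRz -> exists w (x R^2 w & z R^3 w)).

forall x forall z (xRz -> exists w (x R^2 w & z R^3 w))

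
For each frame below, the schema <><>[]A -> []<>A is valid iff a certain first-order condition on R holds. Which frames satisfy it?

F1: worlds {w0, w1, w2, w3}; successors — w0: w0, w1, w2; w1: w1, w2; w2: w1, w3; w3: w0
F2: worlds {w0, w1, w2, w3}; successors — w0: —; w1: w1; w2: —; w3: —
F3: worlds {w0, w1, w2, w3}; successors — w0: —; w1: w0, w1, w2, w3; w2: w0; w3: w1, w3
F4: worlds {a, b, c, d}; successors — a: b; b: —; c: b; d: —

F2, F4

The schema corresponds to a generalized confluence (Geach) condition: forall x forall y forall z ((x R^2 y & xRz) -> exists w (yRw & zRw)).
F1: fails — w0R²w3, w0Rw1 but no w with w3Rw and w1Rw.
F2: holds.
F3: fails — w1R²w0, w1Rw0 but no w with w0Rw and w0Rw.
F4: holds.
Valid on: F2, F4.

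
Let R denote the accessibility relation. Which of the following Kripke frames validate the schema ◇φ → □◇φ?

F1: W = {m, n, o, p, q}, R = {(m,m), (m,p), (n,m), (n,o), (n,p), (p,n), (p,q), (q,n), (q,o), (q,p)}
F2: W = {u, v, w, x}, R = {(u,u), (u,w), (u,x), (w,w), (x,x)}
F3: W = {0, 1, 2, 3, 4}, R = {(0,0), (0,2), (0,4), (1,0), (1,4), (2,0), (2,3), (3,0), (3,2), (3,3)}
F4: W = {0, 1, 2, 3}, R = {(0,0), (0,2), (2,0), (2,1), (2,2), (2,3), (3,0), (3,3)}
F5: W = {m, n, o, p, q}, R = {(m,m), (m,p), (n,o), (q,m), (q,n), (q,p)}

none

Frame correspondent (Sahlqvist): ∀x ∀y ∀z (Rxy ∧ Rxz → Ryz) — i.e. the Euclidean property.
F1: fails — Rmp and Rmm but not Rpm.
F2: fails — Ruw and Ruu but not Rwu.
F3: fails — R02 and R02 but not R22.
F4: fails — R23 and R22 but not R32.
F5: fails — Rmp and Rmm but not Rpm.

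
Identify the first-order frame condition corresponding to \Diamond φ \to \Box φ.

Suppose ◇φ→□φ is valid. Take Rxy, Rxz and set V(φ)={y}. Then ◇φ at x, so □φ at x, so φ at z, i.e. z=y.

partial functionality: \forall x \forall y \forall z (Rxy \wedge Rxz \to y = z)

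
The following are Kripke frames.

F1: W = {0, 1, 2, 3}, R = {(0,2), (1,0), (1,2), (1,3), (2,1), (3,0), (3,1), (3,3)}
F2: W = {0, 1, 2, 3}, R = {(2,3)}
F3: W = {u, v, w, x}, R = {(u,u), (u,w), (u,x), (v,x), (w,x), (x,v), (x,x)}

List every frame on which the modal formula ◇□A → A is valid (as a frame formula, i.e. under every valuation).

none

The schema corresponds to symmetry: ∀x ∀y (Rxy → Ryx).
F1: fails — R10 but not R01.
F2: fails — R23 but not R32.
F3: fails — Ruw but not Rwu.
Valid on no frame.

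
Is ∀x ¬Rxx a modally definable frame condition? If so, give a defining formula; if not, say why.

Not modally definable

Modal frame validity is preserved under surjective bounded morphisms.
The 3-cycle (worlds w0,w1,w2 with w0→w1→w2→w0) is irreflexive, and the map sending every world to a single reflexive point • is a surjective bounded morphism (forth: every edge maps to (•,•); back: every world has a successor). So any modal formula valid on the 3-cycle is also valid on the reflexive point, which is not irreflexive.
So no modal formula (or set of formulas) defines exactly the irreflexive frames.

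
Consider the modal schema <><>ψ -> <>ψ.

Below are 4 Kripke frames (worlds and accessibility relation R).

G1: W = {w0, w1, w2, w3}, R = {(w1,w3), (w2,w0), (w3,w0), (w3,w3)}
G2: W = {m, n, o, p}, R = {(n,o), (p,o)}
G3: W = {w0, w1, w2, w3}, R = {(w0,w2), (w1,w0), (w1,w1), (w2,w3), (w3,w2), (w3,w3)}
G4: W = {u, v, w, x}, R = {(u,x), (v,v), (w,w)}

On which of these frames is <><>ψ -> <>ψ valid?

G2, G4

Frame correspondent (Sahlqvist): forall x forall y forall z (Rxy & Ryz -> Rxz) — i.e. transitivity.
G1: fails — Rw1w3 and Rw3w0 but not Rw1w0.
G2: ✓.
G3: fails — Rw1w0 and Rw0w2 but not Rw1w2.
G4: ✓.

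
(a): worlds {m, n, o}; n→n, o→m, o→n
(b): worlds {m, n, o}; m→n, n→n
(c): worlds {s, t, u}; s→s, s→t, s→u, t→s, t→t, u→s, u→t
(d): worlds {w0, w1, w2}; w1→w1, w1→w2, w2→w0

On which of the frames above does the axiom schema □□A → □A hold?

This is the axiom for density; its first-order frame correspondent is ∀x ∀y (Rxy → ∃z (Rxz ∧ Rzy)).
(a): fails — Rom but no z with Roz and Rzm.
(b): holds.
(c): holds.
(d): fails — Rw2w0 but no z with Rw2z and Rzw0.

(b), (c)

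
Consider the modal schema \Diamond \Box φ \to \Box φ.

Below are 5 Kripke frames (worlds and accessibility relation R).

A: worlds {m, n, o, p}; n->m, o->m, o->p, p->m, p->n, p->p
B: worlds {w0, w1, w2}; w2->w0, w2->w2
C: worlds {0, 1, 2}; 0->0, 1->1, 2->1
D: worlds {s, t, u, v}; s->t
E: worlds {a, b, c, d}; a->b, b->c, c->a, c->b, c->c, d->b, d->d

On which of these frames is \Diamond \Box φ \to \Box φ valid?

C

This is the axiom for the Euclidean property; its first-order frame correspondent is \forall x \forall y \forall z (Rxy \wedge Rxz \to Ryz).
A: fails — Rnm and Rnm but not Rmm.
B: fails — Rw2w0 and Rw2w0 but not Rw0w0.
C: holds.
D: fails — Rst and Rst but not Rtt.
E: fails — Rab and Rab but not Rbb.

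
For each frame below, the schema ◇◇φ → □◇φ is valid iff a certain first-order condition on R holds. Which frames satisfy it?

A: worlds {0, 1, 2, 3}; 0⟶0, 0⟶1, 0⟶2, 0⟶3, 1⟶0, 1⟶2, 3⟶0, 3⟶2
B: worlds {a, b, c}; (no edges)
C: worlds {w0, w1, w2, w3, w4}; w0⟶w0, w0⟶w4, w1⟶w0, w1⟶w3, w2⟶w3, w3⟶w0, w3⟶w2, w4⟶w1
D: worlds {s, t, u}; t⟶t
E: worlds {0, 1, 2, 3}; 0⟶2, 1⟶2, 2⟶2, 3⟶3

B, D, E

This is the axiom for a generalized confluence (Geach) condition; its first-order frame correspondent is ∀x ∀y ∀z ((xR²y ∧ xRz) → ∃w (y = w ∧ zRw)).
A: fails — 0R²0, 0R2 but no w with 0=w and 2Rw.
B: satisfies the condition.
C: fails — w0R²w0, w0Rw4 but no w with w0=w and w4Rw.
D: satisfies the condition.
E: satisfies the condition.
Valid on: B, D, E.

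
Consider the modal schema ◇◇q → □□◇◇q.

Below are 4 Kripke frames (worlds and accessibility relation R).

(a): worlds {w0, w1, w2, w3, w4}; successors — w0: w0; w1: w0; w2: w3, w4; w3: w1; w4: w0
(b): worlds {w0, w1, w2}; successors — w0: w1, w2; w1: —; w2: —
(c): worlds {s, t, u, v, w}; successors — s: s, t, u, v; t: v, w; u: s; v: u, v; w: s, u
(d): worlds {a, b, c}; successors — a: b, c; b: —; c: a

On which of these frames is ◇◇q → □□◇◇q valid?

The schema corresponds to a generalized confluence (Geach) condition: ∀x ∀y ∀z ((xR²y ∧ xR²z) → ∃w (y = w ∧ zR²w)).
(a): fails — w2R²w1, w2R²w0 but no w with w1=w and w0R²w.
(b): holds.
(c): fails — sR²t, sR²t but no w* with t=w* and tR²w*.
(d): fails — cR²b, cR²b but no w with b=w and bR²w.

(b)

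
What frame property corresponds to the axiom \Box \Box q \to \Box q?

Suppose □□q→□q is valid. Take Rxy and set V(q)={w : xR²w}. Then □□q at x, so □q at x, so q at y, i.e. ∃z(Rxz∧Rzy).
Conversely, on a frame with density the schema holds at every world under every valuation.
Frame condition: \forall x \forall y (Rxy \to \exists z (Rxz \wedge Rzy)).

Density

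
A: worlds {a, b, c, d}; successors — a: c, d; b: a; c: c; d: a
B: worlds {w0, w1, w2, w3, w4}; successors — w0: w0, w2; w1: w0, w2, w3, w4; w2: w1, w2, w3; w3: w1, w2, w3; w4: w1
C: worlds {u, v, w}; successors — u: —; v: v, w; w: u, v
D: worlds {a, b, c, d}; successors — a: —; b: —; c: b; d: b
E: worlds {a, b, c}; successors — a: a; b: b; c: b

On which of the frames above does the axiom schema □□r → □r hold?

This is the axiom for density; its first-order frame correspondent is ∀x ∀y (Rxy → ∃z (Rxz ∧ Rzy)).
A: fails — Rba but no z with Rbz and Rza.
B: fails — Rw4w1 but no z with Rw4z and Rzw1.
C: fails — Rwu but no z with Rwz and Rzu.
D: fails — Rdb but no z with Rdz and Rzb.
E: holds.

E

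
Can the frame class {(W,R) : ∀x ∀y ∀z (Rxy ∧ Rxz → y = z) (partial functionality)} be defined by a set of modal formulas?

Definable; ◇r → □r defines it

The condition is partial functionality. A defining modal formula is ◇r → □r.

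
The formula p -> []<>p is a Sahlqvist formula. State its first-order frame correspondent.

Suppose p→□◇p is valid. Take Rxy and set V(p)={x}. Then p at x, so □◇p at x, so ◇p at y, so some z with Ryz has p; z=x, i.e. Ryx.
Conversely, any frame satisfying forall x forall y (Rxy -> Ryx) validates the schema.
Frame condition: forall x forall y (Rxy -> Ryx).

Symmetry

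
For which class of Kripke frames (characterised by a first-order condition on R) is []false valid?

This is the Ver axiom.
It corresponds to emptiness of R: forall x forall y ~Rxy.

emptiness of R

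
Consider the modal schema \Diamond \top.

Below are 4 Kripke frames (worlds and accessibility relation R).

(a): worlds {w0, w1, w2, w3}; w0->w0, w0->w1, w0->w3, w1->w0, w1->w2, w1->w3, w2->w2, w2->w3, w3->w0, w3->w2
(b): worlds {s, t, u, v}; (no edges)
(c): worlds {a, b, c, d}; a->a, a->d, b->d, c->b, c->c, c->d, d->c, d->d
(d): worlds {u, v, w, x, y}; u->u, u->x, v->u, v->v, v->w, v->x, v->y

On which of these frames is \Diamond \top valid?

(a), (c)

The schema corresponds to seriality: \forall x \exists y Rxy.
(a): satisfies the condition.
(b): fails — world s has no successor.
(c): satisfies the condition.
(d): fails — world w has no successor.
Valid on: (a), (c).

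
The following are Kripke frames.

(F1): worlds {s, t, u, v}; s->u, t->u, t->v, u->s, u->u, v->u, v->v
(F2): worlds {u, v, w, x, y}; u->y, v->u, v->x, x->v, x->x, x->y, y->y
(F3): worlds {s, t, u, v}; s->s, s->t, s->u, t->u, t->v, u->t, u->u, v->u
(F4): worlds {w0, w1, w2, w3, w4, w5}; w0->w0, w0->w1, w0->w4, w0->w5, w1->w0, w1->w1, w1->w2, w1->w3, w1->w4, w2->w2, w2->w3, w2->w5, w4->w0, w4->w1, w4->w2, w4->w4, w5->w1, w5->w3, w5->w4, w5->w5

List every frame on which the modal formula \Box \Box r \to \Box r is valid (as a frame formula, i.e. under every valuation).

Frame correspondent (Sahlqvist): \forall x \forall y (Rxy \to \exists z (Rxz \wedge Rzy)) — i.e. density.
(F1): ✓.
(F2): fails — Rvu but no z with Rvz and Rzu.
(F3): fails — Rtv but no z with Rtz and Rzv.
(F4): ✓.
Valid on: (F1), (F4).

(F1), (F4)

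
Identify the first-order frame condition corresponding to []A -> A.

reflexivity

This schema is the T axiom.
Its frame correspondent is reflexivity — forall x Rxx.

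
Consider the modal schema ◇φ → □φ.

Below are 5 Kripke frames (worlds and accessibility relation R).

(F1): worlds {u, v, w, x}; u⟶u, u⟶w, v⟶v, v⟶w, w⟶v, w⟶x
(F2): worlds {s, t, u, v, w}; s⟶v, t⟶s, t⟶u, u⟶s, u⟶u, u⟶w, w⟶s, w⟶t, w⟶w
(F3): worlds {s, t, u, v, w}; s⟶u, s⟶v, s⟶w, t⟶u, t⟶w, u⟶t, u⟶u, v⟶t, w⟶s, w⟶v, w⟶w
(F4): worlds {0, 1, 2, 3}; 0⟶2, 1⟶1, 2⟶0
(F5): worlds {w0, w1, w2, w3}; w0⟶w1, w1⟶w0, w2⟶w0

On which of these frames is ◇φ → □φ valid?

Frame correspondent (Sahlqvist): ∀x ∀y ∀z (Rxy ∧ Rxz → y = z) — i.e. partial functionality.
(F1): fails — u sees both u and w.
(F2): fails — t sees both s and u.
(F3): fails — s sees both u and v.
(F4): satisfies the condition.
(F5): satisfies the condition.

(F4), (F5)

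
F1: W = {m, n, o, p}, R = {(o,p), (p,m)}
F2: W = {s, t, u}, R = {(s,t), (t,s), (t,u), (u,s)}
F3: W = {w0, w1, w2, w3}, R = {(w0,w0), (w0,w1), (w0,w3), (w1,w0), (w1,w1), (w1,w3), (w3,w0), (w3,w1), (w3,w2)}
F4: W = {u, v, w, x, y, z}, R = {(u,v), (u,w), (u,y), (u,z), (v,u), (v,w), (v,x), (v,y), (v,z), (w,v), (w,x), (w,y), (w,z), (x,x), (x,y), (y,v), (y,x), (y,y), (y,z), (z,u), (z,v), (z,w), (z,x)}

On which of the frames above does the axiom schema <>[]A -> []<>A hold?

Frame correspondent (Sahlqvist): forall x forall y forall z (Rxy & Rxz -> exists w (Ryw & Rzw)) — i.e. convergence.
F1: fails — Rpm and Rpm but m and m have no common successor.
F2: fails — Rtu and Rts but u and s have no common successor.
F3: fails — Rw3w1 and Rw3w2 but w1 and w2 have no common successor.
F4: condition met.
Valid on: F4.

F4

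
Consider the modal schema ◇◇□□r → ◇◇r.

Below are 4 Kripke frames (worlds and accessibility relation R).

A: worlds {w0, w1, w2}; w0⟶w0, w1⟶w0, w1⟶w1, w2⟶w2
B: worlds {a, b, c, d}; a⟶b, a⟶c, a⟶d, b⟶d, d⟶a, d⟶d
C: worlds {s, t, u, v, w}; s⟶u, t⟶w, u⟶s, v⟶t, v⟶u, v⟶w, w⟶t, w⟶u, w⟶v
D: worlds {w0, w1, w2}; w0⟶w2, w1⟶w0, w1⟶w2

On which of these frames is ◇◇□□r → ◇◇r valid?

This is the axiom for a generalized confluence (Geach) condition; its first-order frame correspondent is ∀x ∀y (xR²y → ∃w (yR²w ∧ xR²w)).
A: satisfies the condition.
B: fails — dR²c but no w with cR²w and dR²w.
C: satisfies the condition.
D: fails — w1R²w2 but no w with w2R²w and w1R²w.

A, C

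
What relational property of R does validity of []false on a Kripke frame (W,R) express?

□⊥ is valid iff no world has any successor (otherwise □⊥ fails at any world with one).
Conversely, on a frame with emptiness of R the schema holds at every world under every valuation.
So the correspondent is emptiness of R.

emptiness of R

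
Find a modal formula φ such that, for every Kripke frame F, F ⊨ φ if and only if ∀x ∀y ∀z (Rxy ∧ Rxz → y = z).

◇ψ → □ψ

This is partial functionality; the standard corresponding axiom is CD: ◇ψ → □ψ.
Suppose ◇ψ→□ψ is valid. Take Rxy, Rxz and set V(ψ)={y}. Then ◇ψ at x, so □ψ at x, so ψ at z, i.e. z=y.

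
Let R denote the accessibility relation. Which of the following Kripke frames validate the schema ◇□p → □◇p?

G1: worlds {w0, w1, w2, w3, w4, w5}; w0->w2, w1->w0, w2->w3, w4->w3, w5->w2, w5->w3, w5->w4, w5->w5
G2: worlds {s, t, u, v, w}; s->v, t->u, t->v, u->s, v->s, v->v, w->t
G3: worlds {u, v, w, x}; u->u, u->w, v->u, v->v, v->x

The schema corresponds to convergence: ∀x ∀y ∀z (Rxy ∧ Rxz → ∃w (Ryw ∧ Rzw)).
G1: fails — Rw2w3 and Rw2w3 but w3 and w3 have no common successor.
G2: ✓.
G3: fails — Ruw and Ruw but w and w have no common successor.

G2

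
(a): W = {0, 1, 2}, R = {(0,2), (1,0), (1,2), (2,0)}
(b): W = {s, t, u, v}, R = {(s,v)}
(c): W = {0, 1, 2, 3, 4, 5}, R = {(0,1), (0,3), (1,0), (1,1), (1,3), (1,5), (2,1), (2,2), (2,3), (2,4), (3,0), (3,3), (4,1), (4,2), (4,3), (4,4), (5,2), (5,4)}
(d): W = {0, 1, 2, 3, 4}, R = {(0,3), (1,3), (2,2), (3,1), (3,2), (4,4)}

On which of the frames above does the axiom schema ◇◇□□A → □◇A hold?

This is the axiom for a generalized confluence (Geach) condition; its first-order frame correspondent is ∀x ∀y ∀z ((xR²y ∧ xRz) → ∃w (yR²w ∧ zRw)).
(a): fails — 1R²0, 1R0 but no w with 0R²w and 0Rw.
(b): condition met.
(c): fails — 1R²0, 1R5 but no w with 0R²w and 5Rw.
(d): fails — 3R²2, 3R1 but no w with 2R²w and 1Rw.

(b)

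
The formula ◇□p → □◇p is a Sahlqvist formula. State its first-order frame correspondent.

Suppose ◇□p→□◇p is valid. Take Rxy, Rxz and set V(p)={w : Ryw}. Then □p at y so ◇□p at x, so □◇p at x, so ◇p at z, giving w with Rzw and Ryw.
Conversely, on a frame with convergence the schema holds at every world under every valuation.
So the correspondent is convergence.

convergence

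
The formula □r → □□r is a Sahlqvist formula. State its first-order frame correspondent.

Suppose □r→□□r is valid. Take Rxy, Ryz and set V(r)={w : Rxw}. Then □r at x, so □□r at x, so □r at y, so r at z, i.e. Rxz.

transitivity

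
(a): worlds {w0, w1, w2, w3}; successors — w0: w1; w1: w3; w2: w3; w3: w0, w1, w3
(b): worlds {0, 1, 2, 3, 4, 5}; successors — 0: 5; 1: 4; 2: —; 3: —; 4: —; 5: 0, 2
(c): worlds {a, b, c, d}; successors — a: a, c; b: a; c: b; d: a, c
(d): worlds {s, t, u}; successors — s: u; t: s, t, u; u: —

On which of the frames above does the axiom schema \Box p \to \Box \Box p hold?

(d)

The schema corresponds to transitivity: \forall x \forall y \forall z (Rxy \wedge Ryz \to Rxz).
(a): fails — Rw1w3 and Rw3w1 but not Rw1w1.
(b): fails — R50 and R05 but not R55.
(c): fails — Rdc and Rcb but not Rdb.
(d): ✓.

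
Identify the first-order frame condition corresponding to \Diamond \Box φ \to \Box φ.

the Euclidean property: \forall x \forall y \forall z (Rxy \wedge Rxz \to Ryz)

Equivalently (dual form): ◇φ → □◇φ.
Suppose ◇φ→□◇φ is valid. Take Rxy, Rxz and set V(φ)={y}. Then ◇φ at x, so □◇φ at x, so ◇φ at z, so some w with Rzw has φ; w=y, i.e. Rzy. By symmetry of the argument, Ryz.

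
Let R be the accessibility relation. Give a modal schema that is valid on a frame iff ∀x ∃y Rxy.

□q → ◇q

This is seriality; the standard corresponding axiom is D: □q → ◇q.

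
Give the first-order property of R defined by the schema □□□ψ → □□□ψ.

This is a Sahlqvist (Geach-type) schema ◇^0□^3ψ → □^3◇^0ψ.
Minimal-valuation argument: fix x; take any y with xR^0y and any z with xR^3z. Set V(ψ) to the set of worlds R-reachable from y in exactly 3 steps. Then □^3ψ holds at y, so the antecedent holds at x; validity forces ◇^0ψ at z, giving a w with zR^0w and yR^3w.
First-order correspondent: ∀x ∀z (xR³z → ∃w (xR³w ∧ z = w)).

∀x ∀z (xR³z → ∃w (xR³w ∧ z = w))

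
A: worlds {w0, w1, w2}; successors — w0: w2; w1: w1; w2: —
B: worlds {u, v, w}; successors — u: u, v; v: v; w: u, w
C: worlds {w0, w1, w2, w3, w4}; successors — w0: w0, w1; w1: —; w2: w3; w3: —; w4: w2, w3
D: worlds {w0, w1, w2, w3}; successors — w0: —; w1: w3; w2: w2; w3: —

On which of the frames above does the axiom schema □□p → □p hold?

B

Frame correspondent (Sahlqvist): ∀x ∀y (Rxy → ∃z (Rxz ∧ Rzy)) — i.e. density.
A: fails — Rw0w2 but no z with Rw0z and Rzw2.
B: condition met.
C: fails — Rw4w2 but no z with Rw4z and Rzw2.
D: fails — Rw1w3 but no z with Rw1z and Rzw3.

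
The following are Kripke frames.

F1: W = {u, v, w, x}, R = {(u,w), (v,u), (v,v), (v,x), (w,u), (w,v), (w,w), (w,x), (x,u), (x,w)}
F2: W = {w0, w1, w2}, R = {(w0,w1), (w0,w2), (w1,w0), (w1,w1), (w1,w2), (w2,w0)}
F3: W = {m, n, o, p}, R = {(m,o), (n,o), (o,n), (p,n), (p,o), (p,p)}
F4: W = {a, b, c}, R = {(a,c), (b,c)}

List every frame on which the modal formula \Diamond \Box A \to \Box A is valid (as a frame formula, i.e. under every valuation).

none

This is the axiom for the Euclidean property; its first-order frame correspondent is \forall x \forall y \forall z (Rxy \wedge Rxz \to Ryz).
F1: fails — Rvu and Rvv but not Ruv.
F2: fails — Rw0w2 and Rw0w1 but not Rw2w1.
F3: fails — Rmo and Rmo but not Roo.
F4: fails — Rac and Rac but not Rcc.
Valid on no frame.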